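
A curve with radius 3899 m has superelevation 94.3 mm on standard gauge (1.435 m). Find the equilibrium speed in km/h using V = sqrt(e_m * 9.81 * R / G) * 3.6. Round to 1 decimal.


Convert cant: e = 94.3 mm = 0.0943 m
V_ms = sqrt(0.0943 * 9.81 * 3899 / 1.435)
V_ms = sqrt(2513.5182) = 50.135 m/s
V = 50.135 * 3.6 = 180.5 km/h

180.5


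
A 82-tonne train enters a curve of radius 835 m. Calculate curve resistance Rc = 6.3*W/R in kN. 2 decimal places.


Rc = 6.3 * W / R
Rc = 6.3 * 82 / 835
Rc = 516.6 / 835
Rc = 0.62 kN

0.62


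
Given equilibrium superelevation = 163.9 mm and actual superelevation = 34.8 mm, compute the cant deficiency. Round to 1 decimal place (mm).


Cant deficiency = equilibrium cant - actual cant
CD = 163.9 - 34.8
CD = 129.1 mm

129.1


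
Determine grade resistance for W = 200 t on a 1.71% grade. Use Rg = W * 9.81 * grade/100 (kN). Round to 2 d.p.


Rg = W * 9.81 * grade / 100
Rg = 200 * 9.81 * 1.71 / 100
Rg = 1962.0 * 0.0171
Rg = 33.55 kN

33.55


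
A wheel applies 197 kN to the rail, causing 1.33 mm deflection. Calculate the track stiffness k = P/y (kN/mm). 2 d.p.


Track stiffness k = P / y
k = 197 / 1.33
k = 148.12 kN/mm

148.12


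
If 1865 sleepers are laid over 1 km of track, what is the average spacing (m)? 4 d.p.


Spacing = 1000 m / number of sleepers
Spacing = 1000 / 1865
Spacing = 0.5362 m

0.5362


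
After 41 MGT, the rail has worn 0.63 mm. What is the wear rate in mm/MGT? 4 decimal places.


Wear rate = total wear / cumulative tonnage
Rate = 0.63 / 41
Rate = 0.0154 mm/MGT

0.0154


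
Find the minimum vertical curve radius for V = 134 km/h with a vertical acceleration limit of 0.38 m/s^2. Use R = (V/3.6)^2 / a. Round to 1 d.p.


Convert speed: V = 134 / 3.6 = 37.2222 m/s
V^2 = 1385.4938 m^2/s^2
R_v = 1385.4938 / 0.38
R_v = 3646.0 m

3646.0


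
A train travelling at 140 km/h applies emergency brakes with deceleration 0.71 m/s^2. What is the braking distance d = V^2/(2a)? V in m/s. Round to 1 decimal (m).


Convert speed: V = 140 / 3.6 = 38.8889 m/s
V^2 = 1512.3457
d = 1512.3457 / (2 * 0.71)
d = 1512.3457 / 1.42
d = 1065.0 m

1065.0


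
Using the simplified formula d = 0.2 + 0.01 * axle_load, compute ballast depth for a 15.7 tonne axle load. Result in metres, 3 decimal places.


d = 0.2 + 0.01 * 15.7
d = 0.2 + 0.157
d = 0.357 m

0.357


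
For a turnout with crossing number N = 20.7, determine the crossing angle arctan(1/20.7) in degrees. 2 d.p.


1/N = 1/20.7 = 0.048309
angle = arctan(0.048309) = 0.048272 rad
angle = 0.048272 * 180/pi = 2.77 degrees

2.77


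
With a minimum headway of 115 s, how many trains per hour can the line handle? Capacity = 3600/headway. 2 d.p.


Capacity = 3600 / headway
Capacity = 3600 / 115
Capacity = 31.30 trains/hour

31.30


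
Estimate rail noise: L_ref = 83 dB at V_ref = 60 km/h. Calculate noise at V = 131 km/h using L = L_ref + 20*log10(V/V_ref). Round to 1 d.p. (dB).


V/V_ref = 131 / 60 = 2.183333
log10(2.183333) = 0.33912
20 * 0.33912 = 6.7824
L = 83 + 6.7824 = 89.8 dB

89.8


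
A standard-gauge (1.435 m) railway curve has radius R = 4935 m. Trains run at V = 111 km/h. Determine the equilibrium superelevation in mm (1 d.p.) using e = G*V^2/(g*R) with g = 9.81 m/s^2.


Convert speed: V = 111 / 3.6 = 30.8333 m/s
Apply formula: e = 1.435 * 30.8333^2 / (9.81 * 4935)
e = 1.435 * 950.6944 / 48412.35
e = 0.02818 m = 28.2 mm

28.2


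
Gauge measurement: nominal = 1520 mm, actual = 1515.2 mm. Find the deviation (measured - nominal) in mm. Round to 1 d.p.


Deviation = measured - nominal
Deviation = 1515.2 - 1520
Deviation = -4.8 mm

-4.8


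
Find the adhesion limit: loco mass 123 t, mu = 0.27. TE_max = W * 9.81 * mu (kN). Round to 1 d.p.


TE_max = W * g * mu
TE_max = 123 * 9.81 * 0.27
TE_max = 1206.63 * 0.27
TE_max = 325.8 kN

325.8


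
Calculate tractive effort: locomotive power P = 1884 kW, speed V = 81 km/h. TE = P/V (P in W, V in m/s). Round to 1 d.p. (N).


Convert: P = 1884 kW = 1884000 W
V = 81 / 3.6 = 22.5 m/s
TE = 1884000 / 22.5
TE = 83733.3 N

83733.3


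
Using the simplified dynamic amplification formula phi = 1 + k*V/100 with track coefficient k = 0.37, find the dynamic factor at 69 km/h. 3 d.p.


phi = 1 + k * V / 100
phi = 1 + 0.37 * 69 / 100
phi = 1 + 0.2553
phi = 1.255

1.255


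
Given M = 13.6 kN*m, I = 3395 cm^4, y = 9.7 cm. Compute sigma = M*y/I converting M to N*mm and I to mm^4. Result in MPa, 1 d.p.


Convert units:
M = 13.6 kN*m = 13600000 N*mm
y = 9.7 cm = 97 mm
I = 3395 cm^4 = 33950000 mm^4
sigma = 13600000 * 97 / 33950000
sigma = 38.9 MPa

38.9


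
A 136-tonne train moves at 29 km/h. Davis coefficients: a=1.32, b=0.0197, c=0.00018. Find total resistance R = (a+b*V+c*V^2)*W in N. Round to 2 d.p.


b*V = 0.0197 * 29 = 0.5713
c*V^2 = 0.00018 * 841 = 0.15138
R_per_t = 1.32 + 0.5713 + 0.15138 = 2.04268 N/t
R_total = 2.04268 * 136 = 277.80 N

277.80


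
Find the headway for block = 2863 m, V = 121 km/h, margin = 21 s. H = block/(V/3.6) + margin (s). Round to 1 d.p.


V = 121 / 3.6 = 33.6111 m/s
Block traversal time = 2863 / 33.6111 = 85.1802 s
Headway = 85.1802 + 21
Headway = 106.2 s

106.2


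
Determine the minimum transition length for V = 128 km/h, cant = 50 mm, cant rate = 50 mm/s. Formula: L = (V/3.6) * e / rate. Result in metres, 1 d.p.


Convert speed: V = 128 / 3.6 = 35.5556 m/s
L = 35.5556 * 50 / 50
L = 1777.7778 / 50
L = 35.6 m

35.6


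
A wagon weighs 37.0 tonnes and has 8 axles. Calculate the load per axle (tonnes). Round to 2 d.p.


Load per axle = total weight / number of axles
Load = 37.0 / 8
Load = 4.63 tonnes

4.63


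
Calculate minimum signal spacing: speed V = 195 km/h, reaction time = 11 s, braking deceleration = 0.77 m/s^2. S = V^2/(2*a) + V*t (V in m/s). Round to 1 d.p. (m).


V = 195 / 3.6 = 54.1667 m/s
Braking distance = 54.1667^2 / (2*0.77) = 1905.2128 m
Sighting distance = 54.1667 * 11 = 595.8333 m
S = 1905.2128 + 595.8333 = 2501.0 m

2501.0


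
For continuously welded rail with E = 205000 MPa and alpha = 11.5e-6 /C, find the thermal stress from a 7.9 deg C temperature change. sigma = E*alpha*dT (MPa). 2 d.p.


sigma = E * alpha * dT
sigma = 205000 * 11.5e-6 * 7.9
sigma = 2.3575 * 7.9
sigma = 18.62 MPa

18.62


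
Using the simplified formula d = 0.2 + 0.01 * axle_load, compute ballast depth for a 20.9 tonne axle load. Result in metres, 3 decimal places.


d = 0.2 + 0.01 * 20.9
d = 0.2 + 0.209
d = 0.409 m

0.409


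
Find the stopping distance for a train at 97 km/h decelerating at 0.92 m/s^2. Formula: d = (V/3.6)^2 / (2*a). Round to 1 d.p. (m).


Convert speed: V = 97 / 3.6 = 26.9444 m/s
V^2 = 726.0031
d = 726.0031 / (2 * 0.92)
d = 726.0031 / 1.84
d = 394.6 m

394.6


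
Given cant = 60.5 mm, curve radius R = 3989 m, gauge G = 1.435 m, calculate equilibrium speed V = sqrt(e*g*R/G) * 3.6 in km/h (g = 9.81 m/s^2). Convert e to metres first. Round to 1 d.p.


Convert cant: e = 60.5 mm = 0.0605 m
V_ms = sqrt(0.0605 * 9.81 * 3989 / 1.435)
V_ms = sqrt(1649.819822) = 40.618 m/s
V = 40.618 * 3.6 = 146.2 km/h

146.2


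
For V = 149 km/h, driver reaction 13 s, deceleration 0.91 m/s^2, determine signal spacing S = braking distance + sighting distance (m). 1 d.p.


V = 149 / 3.6 = 41.3889 m/s
Braking distance = 41.3889^2 / (2*0.91) = 941.2308 m
Sighting distance = 41.3889 * 13 = 538.0556 m
S = 941.2308 + 538.0556 = 1479.3 m

1479.3


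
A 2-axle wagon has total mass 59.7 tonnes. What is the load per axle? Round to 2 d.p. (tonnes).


Load per axle = total weight / number of axles
Load = 59.7 / 2
Load = 29.85 tonnes

29.85


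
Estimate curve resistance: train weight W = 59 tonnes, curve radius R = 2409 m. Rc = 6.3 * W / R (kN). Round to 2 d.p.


Rc = 6.3 * W / R
Rc = 6.3 * 59 / 2409
Rc = 371.7 / 2409
Rc = 0.15 kN

0.15


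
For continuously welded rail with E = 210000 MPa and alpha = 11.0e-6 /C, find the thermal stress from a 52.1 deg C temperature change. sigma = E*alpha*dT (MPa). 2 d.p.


sigma = E * alpha * dT
sigma = 210000 * 11.0e-6 * 52.1
sigma = 2.31 * 52.1
sigma = 120.35 MPa

120.35


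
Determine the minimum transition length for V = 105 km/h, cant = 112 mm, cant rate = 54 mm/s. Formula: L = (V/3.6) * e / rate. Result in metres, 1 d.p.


Convert speed: V = 105 / 3.6 = 29.1667 m/s
L = 29.1667 * 112 / 54
L = 3266.6667 / 54
L = 60.5 m

60.5


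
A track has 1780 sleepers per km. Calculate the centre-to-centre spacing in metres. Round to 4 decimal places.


Spacing = 1000 m / number of sleepers
Spacing = 1000 / 1780
Spacing = 0.5618 m

0.5618


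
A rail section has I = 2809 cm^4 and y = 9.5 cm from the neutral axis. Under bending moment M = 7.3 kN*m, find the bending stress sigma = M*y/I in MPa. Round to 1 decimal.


Convert units:
M = 7.3 kN*m = 7300000 N*mm
y = 9.5 cm = 95 mm
I = 2809 cm^4 = 28090000 mm^4
sigma = 7300000 * 95 / 28090000
sigma = 24.7 MPa

24.7


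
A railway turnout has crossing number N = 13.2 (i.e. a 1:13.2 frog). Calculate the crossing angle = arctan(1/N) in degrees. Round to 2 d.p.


1/N = 1/13.2 = 0.075758
angle = arctan(0.075758) = 0.075613 rad
angle = 0.075613 * 180/pi = 4.33 degrees

4.33


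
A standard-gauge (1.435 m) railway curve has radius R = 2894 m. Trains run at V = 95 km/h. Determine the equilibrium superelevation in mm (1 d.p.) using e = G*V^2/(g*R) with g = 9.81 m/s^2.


Convert speed: V = 95 / 3.6 = 26.3889 m/s
Apply formula: e = 1.435 * 26.3889^2 / (9.81 * 2894)
e = 1.435 * 696.3735 / 28390.14
e = 0.035199 m = 35.2 mm

35.2


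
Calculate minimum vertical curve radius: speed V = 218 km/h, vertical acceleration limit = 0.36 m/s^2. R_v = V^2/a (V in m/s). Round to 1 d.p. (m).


Convert speed: V = 218 / 3.6 = 60.5556 m/s
V^2 = 3666.9753 m^2/s^2
R_v = 3666.9753 / 0.36
R_v = 10186.0 m

10186.0


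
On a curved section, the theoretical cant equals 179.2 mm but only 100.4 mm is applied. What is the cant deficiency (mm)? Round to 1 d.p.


Cant deficiency = equilibrium cant - actual cant
CD = 179.2 - 100.4
CD = 78.8 mm

78.8


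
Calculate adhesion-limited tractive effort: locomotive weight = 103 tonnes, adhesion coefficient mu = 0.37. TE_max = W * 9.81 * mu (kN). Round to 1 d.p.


TE_max = W * g * mu
TE_max = 103 * 9.81 * 0.37
TE_max = 1010.43 * 0.37
TE_max = 373.9 kN

373.9


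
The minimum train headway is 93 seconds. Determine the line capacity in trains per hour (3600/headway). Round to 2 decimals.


Capacity = 3600 / headway
Capacity = 3600 / 93
Capacity = 38.71 trains/hour

38.71


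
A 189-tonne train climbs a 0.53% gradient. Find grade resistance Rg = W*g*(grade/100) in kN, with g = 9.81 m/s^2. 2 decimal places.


Rg = W * 9.81 * grade / 100
Rg = 189 * 9.81 * 0.53 / 100
Rg = 1854.09 * 0.0053
Rg = 9.83 kN

9.83


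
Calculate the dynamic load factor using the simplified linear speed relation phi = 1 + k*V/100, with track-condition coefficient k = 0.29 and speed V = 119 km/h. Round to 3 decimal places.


phi = 1 + k * V / 100
phi = 1 + 0.29 * 119 / 100
phi = 1 + 0.3451
phi = 1.345

1.345


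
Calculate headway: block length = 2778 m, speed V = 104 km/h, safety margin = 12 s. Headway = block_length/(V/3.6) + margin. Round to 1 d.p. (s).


V = 104 / 3.6 = 28.8889 m/s
Block traversal time = 2778 / 28.8889 = 96.1615 s
Headway = 96.1615 + 12
Headway = 108.2 s

108.2


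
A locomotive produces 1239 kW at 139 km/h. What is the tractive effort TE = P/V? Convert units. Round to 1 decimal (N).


Convert: P = 1239 kW = 1239000 W
V = 139 / 3.6 = 38.6111 m/s
TE = 1239000 / 38.6111
TE = 32089.2 N

32089.2


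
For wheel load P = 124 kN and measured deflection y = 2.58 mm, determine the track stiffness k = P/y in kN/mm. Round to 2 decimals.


Track stiffness k = P / y
k = 124 / 2.58
k = 48.06 kN/mm

48.06


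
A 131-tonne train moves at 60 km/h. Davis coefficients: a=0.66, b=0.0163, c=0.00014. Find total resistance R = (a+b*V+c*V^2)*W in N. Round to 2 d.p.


b*V = 0.0163 * 60 = 0.978
c*V^2 = 0.00014 * 3600 = 0.504
R_per_t = 0.66 + 0.978 + 0.504 = 2.142 N/t
R_total = 2.142 * 131 = 280.60 N

280.60


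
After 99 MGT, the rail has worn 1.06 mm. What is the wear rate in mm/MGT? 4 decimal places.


Wear rate = total wear / cumulative tonnage
Rate = 1.06 / 99
Rate = 0.0107 mm/MGT

0.0107


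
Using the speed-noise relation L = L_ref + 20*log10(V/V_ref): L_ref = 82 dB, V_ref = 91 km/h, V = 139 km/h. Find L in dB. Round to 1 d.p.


V/V_ref = 139 / 91 = 1.527473
log10(1.527473) = 0.183973
20 * 0.183973 = 3.6795
L = 82 + 3.6795 = 85.7 dB

85.7


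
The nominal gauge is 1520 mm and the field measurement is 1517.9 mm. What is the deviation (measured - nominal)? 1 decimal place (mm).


Deviation = measured - nominal
Deviation = 1517.9 - 1520
Deviation = -2.1 mm

-2.1


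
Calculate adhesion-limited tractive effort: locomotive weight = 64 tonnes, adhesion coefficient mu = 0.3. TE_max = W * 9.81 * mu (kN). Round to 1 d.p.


TE_max = W * g * mu
TE_max = 64 * 9.81 * 0.3
TE_max = 627.84 * 0.3
TE_max = 188.4 kN

188.4


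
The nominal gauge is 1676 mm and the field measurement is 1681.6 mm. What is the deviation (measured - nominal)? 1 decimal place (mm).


Deviation = measured - nominal
Deviation = 1681.6 - 1676
Deviation = 5.6 mm

5.6


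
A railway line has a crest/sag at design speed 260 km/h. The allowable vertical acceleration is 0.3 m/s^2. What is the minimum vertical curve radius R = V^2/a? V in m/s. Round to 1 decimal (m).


Convert speed: V = 260 / 3.6 = 72.2222 m/s
V^2 = 5216.0494 m^2/s^2
R_v = 5216.0494 / 0.3
R_v = 17386.8 m

17386.8


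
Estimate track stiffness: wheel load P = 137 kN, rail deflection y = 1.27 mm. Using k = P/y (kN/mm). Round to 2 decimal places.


Track stiffness k = P / y
k = 137 / 1.27
k = 107.87 kN/mm

107.87


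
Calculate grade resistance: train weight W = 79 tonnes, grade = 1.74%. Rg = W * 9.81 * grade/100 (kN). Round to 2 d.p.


Rg = W * 9.81 * grade / 100
Rg = 79 * 9.81 * 1.74 / 100
Rg = 774.99 * 0.0174
Rg = 13.48 kN

13.48


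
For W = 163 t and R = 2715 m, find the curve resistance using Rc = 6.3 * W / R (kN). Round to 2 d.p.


Rc = 6.3 * W / R
Rc = 6.3 * 163 / 2715
Rc = 1026.9 / 2715
Rc = 0.38 kN

0.38


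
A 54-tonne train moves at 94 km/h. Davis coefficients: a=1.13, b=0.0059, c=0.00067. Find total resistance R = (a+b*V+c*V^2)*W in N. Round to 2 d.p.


b*V = 0.0059 * 94 = 0.5546
c*V^2 = 0.00067 * 8836 = 5.92012
R_per_t = 1.13 + 0.5546 + 5.92012 = 7.60472 N/t
R_total = 7.60472 * 54 = 410.65 N

410.65


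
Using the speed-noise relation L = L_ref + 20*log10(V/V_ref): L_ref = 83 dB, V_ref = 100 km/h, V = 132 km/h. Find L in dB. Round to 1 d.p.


V/V_ref = 132 / 100 = 1.32
log10(1.32) = 0.120574
20 * 0.120574 = 2.4115
L = 83 + 2.4115 = 85.4 dB

85.4


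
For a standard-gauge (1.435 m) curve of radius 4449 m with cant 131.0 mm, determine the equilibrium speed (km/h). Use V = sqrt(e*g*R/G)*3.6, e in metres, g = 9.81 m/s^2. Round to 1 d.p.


Convert cant: e = 131.0 mm = 0.1310 m
V_ms = sqrt(0.1310 * 9.81 * 4449 / 1.435)
V_ms = sqrt(3984.288774) = 63.1212 m/s
V = 63.1212 * 3.6 = 227.2 km/h

227.2


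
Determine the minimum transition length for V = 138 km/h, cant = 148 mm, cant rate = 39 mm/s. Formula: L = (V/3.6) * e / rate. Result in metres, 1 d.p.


Convert speed: V = 138 / 3.6 = 38.3333 m/s
L = 38.3333 * 148 / 39
L = 5673.3333 / 39
L = 145.5 m

145.5


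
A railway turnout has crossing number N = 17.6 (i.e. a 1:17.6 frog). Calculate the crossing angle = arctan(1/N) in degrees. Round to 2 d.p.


1/N = 1/17.6 = 0.056818
angle = arctan(0.056818) = 0.056757 rad
angle = 0.056757 * 180/pi = 3.25 degrees

3.25


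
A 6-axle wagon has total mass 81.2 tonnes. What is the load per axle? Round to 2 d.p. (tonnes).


Load per axle = total weight / number of axles
Load = 81.2 / 6
Load = 13.53 tonnes

13.53


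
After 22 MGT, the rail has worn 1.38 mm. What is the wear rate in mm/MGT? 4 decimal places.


Wear rate = total wear / cumulative tonnage
Rate = 1.38 / 22
Rate = 0.0627 mm/MGT

0.0627


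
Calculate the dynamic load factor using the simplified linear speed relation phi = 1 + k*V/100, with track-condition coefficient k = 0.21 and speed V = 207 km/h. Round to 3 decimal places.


phi = 1 + k * V / 100
phi = 1 + 0.21 * 207 / 100
phi = 1 + 0.4347
phi = 1.435

1.435


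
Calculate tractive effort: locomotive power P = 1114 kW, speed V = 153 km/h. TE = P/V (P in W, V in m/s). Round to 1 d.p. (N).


Convert: P = 1114 kW = 1114000 W
V = 153 / 3.6 = 42.5 m/s
TE = 1114000 / 42.5
TE = 26211.8 N

26211.8


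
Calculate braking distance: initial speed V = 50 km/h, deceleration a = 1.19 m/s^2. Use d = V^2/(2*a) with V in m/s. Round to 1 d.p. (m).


Convert speed: V = 50 / 3.6 = 13.8889 m/s
V^2 = 192.9012
d = 192.9012 / (2 * 1.19)
d = 192.9012 / 2.38
d = 81.1 m

81.1


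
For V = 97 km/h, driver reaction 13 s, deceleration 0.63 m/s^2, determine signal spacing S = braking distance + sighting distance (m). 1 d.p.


V = 97 / 3.6 = 26.9444 m/s
Braking distance = 26.9444^2 / (2*0.63) = 576.1929 m
Sighting distance = 26.9444 * 13 = 350.2778 m
S = 576.1929 + 350.2778 = 926.5 m

926.5


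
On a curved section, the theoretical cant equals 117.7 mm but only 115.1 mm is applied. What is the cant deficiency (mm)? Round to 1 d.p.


Cant deficiency = equilibrium cant - actual cant
CD = 117.7 - 115.1
CD = 2.6 mm

2.6


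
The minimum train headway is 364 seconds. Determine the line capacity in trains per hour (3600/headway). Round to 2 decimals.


Capacity = 3600 / headway
Capacity = 3600 / 364
Capacity = 9.89 trains/hour

9.89


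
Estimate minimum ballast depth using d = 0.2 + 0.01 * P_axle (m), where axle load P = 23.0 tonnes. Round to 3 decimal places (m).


d = 0.2 + 0.01 * 23.0
d = 0.2 + 0.23
d = 0.430 m

0.430


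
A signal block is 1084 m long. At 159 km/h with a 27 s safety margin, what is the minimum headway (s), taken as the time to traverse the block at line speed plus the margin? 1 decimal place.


V = 159 / 3.6 = 44.1667 m/s
Block traversal time = 1084 / 44.1667 = 24.5434 s
Headway = 24.5434 + 27
Headway = 51.5 s

51.5


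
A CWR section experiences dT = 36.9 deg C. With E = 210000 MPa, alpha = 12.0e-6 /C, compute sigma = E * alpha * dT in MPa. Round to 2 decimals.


sigma = E * alpha * dT
sigma = 210000 * 12.0e-6 * 36.9
sigma = 2.52 * 36.9
sigma = 92.99 MPa

92.99


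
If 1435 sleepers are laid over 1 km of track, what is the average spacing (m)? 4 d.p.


Spacing = 1000 m / number of sleepers
Spacing = 1000 / 1435
Spacing = 0.6969 m

0.6969


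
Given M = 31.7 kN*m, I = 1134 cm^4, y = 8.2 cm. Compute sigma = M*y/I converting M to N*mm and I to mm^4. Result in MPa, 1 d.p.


Convert units:
M = 31.7 kN*m = 31700000 N*mm
y = 8.2 cm = 82 mm
I = 1134 cm^4 = 11340000 mm^4
sigma = 31700000 * 82 / 11340000
sigma = 229.2 MPa

229.2


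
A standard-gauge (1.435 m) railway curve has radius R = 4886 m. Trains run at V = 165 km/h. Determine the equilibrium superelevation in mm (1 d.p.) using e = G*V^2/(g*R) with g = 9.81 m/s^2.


Convert speed: V = 165 / 3.6 = 45.8333 m/s
Apply formula: e = 1.435 * 45.8333^2 / (9.81 * 4886)
e = 1.435 * 2100.6944 / 47931.66
e = 0.062892 m = 62.9 mm

62.9


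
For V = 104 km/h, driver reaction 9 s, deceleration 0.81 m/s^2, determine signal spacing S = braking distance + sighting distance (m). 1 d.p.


V = 104 / 3.6 = 28.8889 m/s
Braking distance = 28.8889^2 / (2*0.81) = 515.1654 m
Sighting distance = 28.8889 * 9 = 260.0 m
S = 515.1654 + 260.0 = 775.2 m

775.2


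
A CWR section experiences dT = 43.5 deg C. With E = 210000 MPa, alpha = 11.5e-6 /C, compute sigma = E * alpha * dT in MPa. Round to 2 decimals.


sigma = E * alpha * dT
sigma = 210000 * 11.5e-6 * 43.5
sigma = 2.415 * 43.5
sigma = 105.05 MPa

105.05


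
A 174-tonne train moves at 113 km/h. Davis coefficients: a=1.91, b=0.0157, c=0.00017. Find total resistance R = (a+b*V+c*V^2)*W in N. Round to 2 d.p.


b*V = 0.0157 * 113 = 1.7741
c*V^2 = 0.00017 * 12769 = 2.17073
R_per_t = 1.91 + 1.7741 + 2.17073 = 5.85483 N/t
R_total = 5.85483 * 174 = 1018.74 N

1018.74


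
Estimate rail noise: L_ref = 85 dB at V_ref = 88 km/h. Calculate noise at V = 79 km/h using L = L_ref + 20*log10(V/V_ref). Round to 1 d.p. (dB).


V/V_ref = 79 / 88 = 0.897727
log10(0.897727) = -0.046856
20 * -0.046856 = -0.9371
L = 85 + -0.9371 = 84.1 dB

84.1


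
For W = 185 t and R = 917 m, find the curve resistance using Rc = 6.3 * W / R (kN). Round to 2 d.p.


Rc = 6.3 * W / R
Rc = 6.3 * 185 / 917
Rc = 1165.5 / 917
Rc = 1.27 kN

1.27


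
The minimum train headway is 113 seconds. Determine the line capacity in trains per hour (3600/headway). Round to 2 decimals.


Capacity = 3600 / headway
Capacity = 3600 / 113
Capacity = 31.86 trains/hour

31.86


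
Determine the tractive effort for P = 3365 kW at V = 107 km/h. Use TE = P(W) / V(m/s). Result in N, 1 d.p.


Convert: P = 3365 kW = 3365000 W
V = 107 / 3.6 = 29.7222 m/s
TE = 3365000 / 29.7222
TE = 113215.0 N

113215.0


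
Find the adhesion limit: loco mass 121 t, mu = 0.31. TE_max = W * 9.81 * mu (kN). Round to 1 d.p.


TE_max = W * g * mu
TE_max = 121 * 9.81 * 0.31
TE_max = 1187.01 * 0.31
TE_max = 368.0 kN

368.0


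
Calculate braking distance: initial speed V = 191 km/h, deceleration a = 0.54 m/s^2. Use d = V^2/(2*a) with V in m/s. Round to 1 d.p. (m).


Convert speed: V = 191 / 3.6 = 53.0556 m/s
V^2 = 2814.892
d = 2814.892 / (2 * 0.54)
d = 2814.892 / 1.08
d = 2606.4 m

2606.4


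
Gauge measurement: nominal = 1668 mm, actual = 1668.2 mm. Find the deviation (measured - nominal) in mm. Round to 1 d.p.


Deviation = measured - nominal
Deviation = 1668.2 - 1668
Deviation = 0.2 mm

0.2


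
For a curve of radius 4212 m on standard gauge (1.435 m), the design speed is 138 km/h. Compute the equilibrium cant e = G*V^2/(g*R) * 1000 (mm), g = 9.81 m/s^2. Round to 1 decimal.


Convert speed: V = 138 / 3.6 = 38.3333 m/s
Apply formula: e = 1.435 * 38.3333^2 / (9.81 * 4212)
e = 1.435 * 1469.4444 / 41319.72
e = 0.051033 m = 51.0 mm

51.0


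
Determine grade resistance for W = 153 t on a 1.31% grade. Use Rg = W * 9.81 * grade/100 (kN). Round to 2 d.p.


Rg = W * 9.81 * grade / 100
Rg = 153 * 9.81 * 1.31 / 100
Rg = 1500.93 * 0.0131
Rg = 19.66 kN

19.66


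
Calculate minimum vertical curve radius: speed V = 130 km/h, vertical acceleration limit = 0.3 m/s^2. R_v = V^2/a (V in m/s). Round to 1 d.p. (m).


Convert speed: V = 130 / 3.6 = 36.1111 m/s
V^2 = 1304.0123 m^2/s^2
R_v = 1304.0123 / 0.3
R_v = 4346.7 m

4346.7


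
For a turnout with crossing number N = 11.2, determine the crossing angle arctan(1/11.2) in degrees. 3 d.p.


1/N = 1/11.2 = 0.089286
angle = arctan(0.089286) = 0.08905 rad
angle = 0.08905 * 180/pi = 5.102 degrees

5.102


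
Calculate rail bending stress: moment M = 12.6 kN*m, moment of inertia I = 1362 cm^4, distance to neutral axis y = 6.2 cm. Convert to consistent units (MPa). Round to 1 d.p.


Convert units:
M = 12.6 kN*m = 12600000 N*mm
y = 6.2 cm = 62 mm
I = 1362 cm^4 = 13620000 mm^4
sigma = 12600000 * 62 / 13620000
sigma = 57.4 MPa

57.4


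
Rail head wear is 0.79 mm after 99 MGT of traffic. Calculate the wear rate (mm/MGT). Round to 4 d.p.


Wear rate = total wear / cumulative tonnage
Rate = 0.79 / 99
Rate = 0.0080 mm/MGT

0.0080


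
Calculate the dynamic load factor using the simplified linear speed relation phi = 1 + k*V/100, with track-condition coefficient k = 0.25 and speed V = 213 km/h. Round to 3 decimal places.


phi = 1 + k * V / 100
phi = 1 + 0.25 * 213 / 100
phi = 1 + 0.5325
phi = 1.533

1.533


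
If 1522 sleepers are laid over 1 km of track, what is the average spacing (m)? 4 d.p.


Spacing = 1000 m / number of sleepers
Spacing = 1000 / 1522
Spacing = 0.6570 m

0.6570


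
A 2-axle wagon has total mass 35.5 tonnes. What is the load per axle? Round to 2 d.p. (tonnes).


Load per axle = total weight / number of axles
Load = 35.5 / 2
Load = 17.75 tonnes

17.75


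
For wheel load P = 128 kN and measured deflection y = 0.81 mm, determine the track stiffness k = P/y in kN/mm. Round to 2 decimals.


Track stiffness k = P / y
k = 128 / 0.81
k = 158.02 kN/mm

158.02


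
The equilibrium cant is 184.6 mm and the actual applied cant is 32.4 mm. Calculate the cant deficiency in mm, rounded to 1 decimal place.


Cant deficiency = equilibrium cant - actual cant
CD = 184.6 - 32.4
CD = 152.2 mm

152.2


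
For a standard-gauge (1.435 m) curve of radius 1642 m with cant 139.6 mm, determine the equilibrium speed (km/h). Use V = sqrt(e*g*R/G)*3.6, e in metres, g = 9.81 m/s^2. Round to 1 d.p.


Convert cant: e = 139.6 mm = 0.1396 m
V_ms = sqrt(0.1396 * 9.81 * 1642 / 1.435)
V_ms = sqrt(1567.024106) = 39.5857 m/s
V = 39.5857 * 3.6 = 142.5 km/h

142.5


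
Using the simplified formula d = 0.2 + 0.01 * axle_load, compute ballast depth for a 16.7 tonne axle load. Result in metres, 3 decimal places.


d = 0.2 + 0.01 * 16.7
d = 0.2 + 0.167
d = 0.367 m

0.367


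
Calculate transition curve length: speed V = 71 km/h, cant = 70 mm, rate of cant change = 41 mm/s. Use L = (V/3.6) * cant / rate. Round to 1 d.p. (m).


Convert speed: V = 71 / 3.6 = 19.7222 m/s
L = 19.7222 * 70 / 41
L = 1380.5556 / 41
L = 33.7 m

33.7


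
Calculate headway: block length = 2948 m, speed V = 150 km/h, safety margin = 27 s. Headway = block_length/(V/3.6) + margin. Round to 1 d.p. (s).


V = 150 / 3.6 = 41.6667 m/s
Block traversal time = 2948 / 41.6667 = 70.752 s
Headway = 70.752 + 27
Headway = 97.8 s

97.8


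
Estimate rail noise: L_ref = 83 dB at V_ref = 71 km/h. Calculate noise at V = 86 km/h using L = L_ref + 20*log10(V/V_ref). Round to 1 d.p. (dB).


V/V_ref = 86 / 71 = 1.211268
log10(1.211268) = 0.08324
20 * 0.08324 = 1.6648
L = 83 + 1.6648 = 84.7 dB

84.7


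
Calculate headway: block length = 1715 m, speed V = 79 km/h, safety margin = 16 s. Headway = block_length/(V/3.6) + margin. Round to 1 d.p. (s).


V = 79 / 3.6 = 21.9444 m/s
Block traversal time = 1715 / 21.9444 = 78.1519 s
Headway = 78.1519 + 16
Headway = 94.2 s

94.2


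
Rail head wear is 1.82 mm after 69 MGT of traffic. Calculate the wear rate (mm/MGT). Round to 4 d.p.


Wear rate = total wear / cumulative tonnage
Rate = 1.82 / 69
Rate = 0.0264 mm/MGT

0.0264


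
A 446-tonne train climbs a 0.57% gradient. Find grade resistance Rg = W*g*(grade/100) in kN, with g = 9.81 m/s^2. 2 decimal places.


Rg = W * 9.81 * grade / 100
Rg = 446 * 9.81 * 0.57 / 100
Rg = 4375.26 * 0.0057
Rg = 24.94 kN

24.94


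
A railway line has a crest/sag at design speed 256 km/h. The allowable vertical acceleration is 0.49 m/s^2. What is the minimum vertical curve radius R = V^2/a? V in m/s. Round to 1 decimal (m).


Convert speed: V = 256 / 3.6 = 71.1111 m/s
V^2 = 5056.7901 m^2/s^2
R_v = 5056.7901 / 0.49
R_v = 10320.0 m

10320.0


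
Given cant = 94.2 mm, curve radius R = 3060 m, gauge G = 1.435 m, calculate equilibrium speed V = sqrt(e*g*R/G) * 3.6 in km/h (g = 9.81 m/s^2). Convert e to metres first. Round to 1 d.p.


Convert cant: e = 94.2 mm = 0.0942 m
V_ms = sqrt(0.0942 * 9.81 * 3060 / 1.435)
V_ms = sqrt(1970.558969) = 44.391 m/s
V = 44.391 * 3.6 = 159.8 km/h

159.8


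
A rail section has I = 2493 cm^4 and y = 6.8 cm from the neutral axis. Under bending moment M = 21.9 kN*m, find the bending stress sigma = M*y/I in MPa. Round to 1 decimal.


Convert units:
M = 21.9 kN*m = 21900000 N*mm
y = 6.8 cm = 68 mm
I = 2493 cm^4 = 24930000 mm^4
sigma = 21900000 * 68 / 24930000
sigma = 59.7 MPa

59.7


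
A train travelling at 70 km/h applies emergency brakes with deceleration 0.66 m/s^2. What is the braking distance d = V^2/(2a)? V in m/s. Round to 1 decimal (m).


Convert speed: V = 70 / 3.6 = 19.4444 m/s
V^2 = 378.0864
d = 378.0864 / (2 * 0.66)
d = 378.0864 / 1.32
d = 286.4 m

286.4


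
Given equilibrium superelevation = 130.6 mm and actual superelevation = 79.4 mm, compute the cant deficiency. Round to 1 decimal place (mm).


Cant deficiency = equilibrium cant - actual cant
CD = 130.6 - 79.4
CD = 51.2 mm

51.2


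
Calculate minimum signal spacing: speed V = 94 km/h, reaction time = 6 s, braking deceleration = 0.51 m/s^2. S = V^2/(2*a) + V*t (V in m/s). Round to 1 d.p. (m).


V = 94 / 3.6 = 26.1111 m/s
Braking distance = 26.1111^2 / (2*0.51) = 668.4217 m
Sighting distance = 26.1111 * 6 = 156.6667 m
S = 668.4217 + 156.6667 = 825.1 m

825.1


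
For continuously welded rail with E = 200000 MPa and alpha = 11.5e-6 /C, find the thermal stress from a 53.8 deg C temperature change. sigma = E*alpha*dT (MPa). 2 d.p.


sigma = E * alpha * dT
sigma = 200000 * 11.5e-6 * 53.8
sigma = 2.3 * 53.8
sigma = 123.74 MPa

123.74


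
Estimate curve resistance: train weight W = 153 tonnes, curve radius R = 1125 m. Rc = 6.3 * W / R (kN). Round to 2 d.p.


Rc = 6.3 * W / R
Rc = 6.3 * 153 / 1125
Rc = 963.9 / 1125
Rc = 0.86 kN

0.86


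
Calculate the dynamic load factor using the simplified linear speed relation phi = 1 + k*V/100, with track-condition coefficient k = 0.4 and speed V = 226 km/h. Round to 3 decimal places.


phi = 1 + k * V / 100
phi = 1 + 0.4 * 226 / 100
phi = 1 + 0.904
phi = 1.904

1.904


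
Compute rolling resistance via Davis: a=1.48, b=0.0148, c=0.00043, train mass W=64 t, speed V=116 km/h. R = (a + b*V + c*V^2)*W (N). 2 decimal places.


b*V = 0.0148 * 116 = 1.7168
c*V^2 = 0.00043 * 13456 = 5.78608
R_per_t = 1.48 + 1.7168 + 5.78608 = 8.98288 N/t
R_total = 8.98288 * 64 = 574.90 N

574.90


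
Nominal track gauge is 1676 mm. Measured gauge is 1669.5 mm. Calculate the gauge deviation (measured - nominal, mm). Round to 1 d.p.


Deviation = measured - nominal
Deviation = 1669.5 - 1676
Deviation = -6.5 mm

-6.5


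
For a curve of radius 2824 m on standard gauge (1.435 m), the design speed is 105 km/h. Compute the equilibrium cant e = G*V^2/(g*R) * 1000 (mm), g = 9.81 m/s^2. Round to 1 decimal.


Convert speed: V = 105 / 3.6 = 29.1667 m/s
Apply formula: e = 1.435 * 29.1667^2 / (9.81 * 2824)
e = 1.435 * 850.6944 / 27703.44
e = 0.044065 m = 44.1 mm

44.1


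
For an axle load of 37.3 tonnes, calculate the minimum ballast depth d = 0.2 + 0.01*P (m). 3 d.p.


d = 0.2 + 0.01 * 37.3
d = 0.2 + 0.373
d = 0.573 m

0.573


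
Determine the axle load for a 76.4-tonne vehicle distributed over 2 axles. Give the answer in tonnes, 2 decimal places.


Load per axle = total weight / number of axles
Load = 76.4 / 2
Load = 38.20 tonnes

38.20


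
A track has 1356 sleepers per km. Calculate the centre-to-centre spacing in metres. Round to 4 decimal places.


Spacing = 1000 m / number of sleepers
Spacing = 1000 / 1356
Spacing = 0.7375 m

0.7375


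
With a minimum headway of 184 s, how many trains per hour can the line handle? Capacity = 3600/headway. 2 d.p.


Capacity = 3600 / headway
Capacity = 3600 / 184
Capacity = 19.57 trains/hour

19.57


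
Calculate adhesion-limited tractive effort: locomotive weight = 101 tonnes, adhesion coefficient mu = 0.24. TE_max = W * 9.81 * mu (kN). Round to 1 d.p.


TE_max = W * g * mu
TE_max = 101 * 9.81 * 0.24
TE_max = 990.81 * 0.24
TE_max = 237.8 kN

237.8


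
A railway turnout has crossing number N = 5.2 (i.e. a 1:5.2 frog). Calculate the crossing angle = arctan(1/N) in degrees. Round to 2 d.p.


1/N = 1/5.2 = 0.192308
angle = arctan(0.192308) = 0.189988 rad
angle = 0.189988 * 180/pi = 10.89 degrees

10.89


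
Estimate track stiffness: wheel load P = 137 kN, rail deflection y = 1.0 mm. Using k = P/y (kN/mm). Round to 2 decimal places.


Track stiffness k = P / y
k = 137 / 1.0
k = 137.00 kN/mm

137.00


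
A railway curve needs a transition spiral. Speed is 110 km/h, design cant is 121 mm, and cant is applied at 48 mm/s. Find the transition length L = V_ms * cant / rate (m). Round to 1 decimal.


Convert speed: V = 110 / 3.6 = 30.5556 m/s
L = 30.5556 * 121 / 48
L = 3697.2222 / 48
L = 77.0 m

77.0


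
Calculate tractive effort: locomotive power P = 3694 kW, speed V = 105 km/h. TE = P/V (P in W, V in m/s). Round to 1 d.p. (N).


Convert: P = 3694 kW = 3694000 W
V = 105 / 3.6 = 29.1667 m/s
TE = 3694000 / 29.1667
TE = 126651.4 N

126651.4


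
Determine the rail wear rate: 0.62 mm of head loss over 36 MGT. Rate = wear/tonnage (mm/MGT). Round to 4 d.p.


Wear rate = total wear / cumulative tonnage
Rate = 0.62 / 36
Rate = 0.0172 mm/MGT

0.0172


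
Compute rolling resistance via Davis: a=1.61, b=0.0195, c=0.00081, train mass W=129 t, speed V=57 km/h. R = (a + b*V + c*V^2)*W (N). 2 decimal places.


b*V = 0.0195 * 57 = 1.1115
c*V^2 = 0.00081 * 3249 = 2.63169
R_per_t = 1.61 + 1.1115 + 2.63169 = 5.35319 N/t
R_total = 5.35319 * 129 = 690.56 N

690.56


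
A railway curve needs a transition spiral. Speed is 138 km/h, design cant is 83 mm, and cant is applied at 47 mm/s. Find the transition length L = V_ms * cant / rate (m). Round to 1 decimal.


Convert speed: V = 138 / 3.6 = 38.3333 m/s
L = 38.3333 * 83 / 47
L = 3181.6667 / 47
L = 67.7 m

67.7


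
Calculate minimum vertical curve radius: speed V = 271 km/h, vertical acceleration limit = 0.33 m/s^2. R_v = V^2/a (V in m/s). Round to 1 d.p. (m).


Convert speed: V = 271 / 3.6 = 75.2778 m/s
V^2 = 5666.7438 m^2/s^2
R_v = 5666.7438 / 0.33
R_v = 17172.0 m

17172.0


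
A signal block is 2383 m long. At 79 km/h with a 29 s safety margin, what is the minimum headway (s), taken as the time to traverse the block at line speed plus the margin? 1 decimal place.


V = 79 / 3.6 = 21.9444 m/s
Block traversal time = 2383 / 21.9444 = 108.5924 s
Headway = 108.5924 + 29
Headway = 137.6 s

137.6


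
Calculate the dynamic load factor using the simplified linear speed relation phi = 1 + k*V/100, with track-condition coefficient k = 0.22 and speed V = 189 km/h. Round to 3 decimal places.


phi = 1 + k * V / 100
phi = 1 + 0.22 * 189 / 100
phi = 1 + 0.4158
phi = 1.416

1.416


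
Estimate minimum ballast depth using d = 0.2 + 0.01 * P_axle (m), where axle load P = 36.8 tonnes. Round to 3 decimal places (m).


d = 0.2 + 0.01 * 36.8
d = 0.2 + 0.368
d = 0.568 m

0.568


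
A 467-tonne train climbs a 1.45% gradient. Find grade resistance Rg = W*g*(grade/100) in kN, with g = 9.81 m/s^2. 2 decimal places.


Rg = W * 9.81 * grade / 100
Rg = 467 * 9.81 * 1.45 / 100
Rg = 4581.27 * 0.0145
Rg = 66.43 kN

66.43


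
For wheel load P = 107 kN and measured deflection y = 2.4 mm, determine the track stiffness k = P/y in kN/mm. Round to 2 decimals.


Track stiffness k = P / y
k = 107 / 2.4
k = 44.58 kN/mm

44.58


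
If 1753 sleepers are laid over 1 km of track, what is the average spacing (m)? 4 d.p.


Spacing = 1000 m / number of sleepers
Spacing = 1000 / 1753
Spacing = 0.5705 m

0.5705


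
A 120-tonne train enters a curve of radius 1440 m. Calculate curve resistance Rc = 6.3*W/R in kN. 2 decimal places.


Rc = 6.3 * W / R
Rc = 6.3 * 120 / 1440
Rc = 756.0 / 1440
Rc = 0.53 kN

0.53


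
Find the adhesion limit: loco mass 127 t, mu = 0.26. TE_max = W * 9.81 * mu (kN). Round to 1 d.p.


TE_max = W * g * mu
TE_max = 127 * 9.81 * 0.26
TE_max = 1245.87 * 0.26
TE_max = 323.9 kN

323.9


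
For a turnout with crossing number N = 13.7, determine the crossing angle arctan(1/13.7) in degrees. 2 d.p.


1/N = 1/13.7 = 0.072993
angle = arctan(0.072993) = 0.072863 rad
angle = 0.072863 * 180/pi = 4.17 degrees

4.17


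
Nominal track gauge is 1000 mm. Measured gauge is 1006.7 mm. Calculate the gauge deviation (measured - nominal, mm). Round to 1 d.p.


Deviation = measured - nominal
Deviation = 1006.7 - 1000
Deviation = 6.7 mm

6.7


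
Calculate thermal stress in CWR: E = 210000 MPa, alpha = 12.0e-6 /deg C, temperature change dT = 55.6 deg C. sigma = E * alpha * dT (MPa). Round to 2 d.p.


sigma = E * alpha * dT
sigma = 210000 * 12.0e-6 * 55.6
sigma = 2.52 * 55.6
sigma = 140.11 MPa

140.11


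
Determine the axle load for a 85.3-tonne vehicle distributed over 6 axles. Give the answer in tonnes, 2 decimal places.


Load per axle = total weight / number of axles
Load = 85.3 / 6
Load = 14.22 tonnes

14.22


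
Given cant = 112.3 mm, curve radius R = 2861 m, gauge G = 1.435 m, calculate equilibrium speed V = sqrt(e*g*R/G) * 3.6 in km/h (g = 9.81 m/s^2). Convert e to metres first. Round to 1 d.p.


Convert cant: e = 112.3 mm = 0.1123 m
V_ms = sqrt(0.1123 * 9.81 * 2861 / 1.435)
V_ms = sqrt(2196.416615) = 46.8659 m/s
V = 46.8659 * 3.6 = 168.7 km/h

168.7


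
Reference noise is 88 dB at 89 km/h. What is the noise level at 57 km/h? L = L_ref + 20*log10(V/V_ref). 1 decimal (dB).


V/V_ref = 57 / 89 = 0.640449
log10(0.640449) = -0.193515
20 * -0.193515 = -3.8703
L = 88 + -3.8703 = 84.1 dB

84.1


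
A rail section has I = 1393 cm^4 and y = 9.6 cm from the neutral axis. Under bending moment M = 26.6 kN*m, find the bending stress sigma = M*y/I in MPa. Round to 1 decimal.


Convert units:
M = 26.6 kN*m = 26600000 N*mm
y = 9.6 cm = 96 mm
I = 1393 cm^4 = 13930000 mm^4
sigma = 26600000 * 96 / 13930000
sigma = 183.3 MPa

183.3


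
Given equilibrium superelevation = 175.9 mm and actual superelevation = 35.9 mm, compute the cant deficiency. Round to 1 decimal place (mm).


Cant deficiency = equilibrium cant - actual cant
CD = 175.9 - 35.9
CD = 140.0 mm

140.0


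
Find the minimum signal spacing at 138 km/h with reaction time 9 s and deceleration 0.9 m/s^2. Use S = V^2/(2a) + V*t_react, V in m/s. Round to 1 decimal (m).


V = 138 / 3.6 = 38.3333 m/s
Braking distance = 38.3333^2 / (2*0.9) = 816.358 m
Sighting distance = 38.3333 * 9 = 345.0 m
S = 816.358 + 345.0 = 1161.4 m

1161.4


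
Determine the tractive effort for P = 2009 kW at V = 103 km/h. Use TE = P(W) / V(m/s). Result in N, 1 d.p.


Convert: P = 2009 kW = 2009000 W
V = 103 / 3.6 = 28.6111 m/s
TE = 2009000 / 28.6111
TE = 70217.5 N

70217.5


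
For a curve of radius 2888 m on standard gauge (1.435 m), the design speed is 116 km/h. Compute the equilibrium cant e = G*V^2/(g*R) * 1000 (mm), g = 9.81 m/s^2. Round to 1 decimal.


Convert speed: V = 116 / 3.6 = 32.2222 m/s
Apply formula: e = 1.435 * 32.2222^2 / (9.81 * 2888)
e = 1.435 * 1038.2716 / 28331.28
e = 0.052589 m = 52.6 mm

52.6


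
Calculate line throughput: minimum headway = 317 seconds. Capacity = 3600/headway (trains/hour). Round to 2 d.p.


Capacity = 3600 / headway
Capacity = 3600 / 317
Capacity = 11.36 trains/hour

11.36


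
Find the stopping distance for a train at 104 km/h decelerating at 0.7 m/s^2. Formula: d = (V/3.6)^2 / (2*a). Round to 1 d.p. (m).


Convert speed: V = 104 / 3.6 = 28.8889 m/s
V^2 = 834.5679
d = 834.5679 / (2 * 0.7)
d = 834.5679 / 1.4
d = 596.1 m

596.1


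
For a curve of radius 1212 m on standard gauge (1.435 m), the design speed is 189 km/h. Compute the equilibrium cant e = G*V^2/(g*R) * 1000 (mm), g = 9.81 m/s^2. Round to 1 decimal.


Convert speed: V = 189 / 3.6 = 52.5 m/s
Apply formula: e = 1.435 * 52.5^2 / (9.81 * 1212)
e = 1.435 * 2756.25 / 11889.72
e = 0.332659 m = 332.7 mm

332.7


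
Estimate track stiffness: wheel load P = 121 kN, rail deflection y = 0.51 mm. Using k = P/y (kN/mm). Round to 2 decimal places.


Track stiffness k = P / y
k = 121 / 0.51
k = 237.25 kN/mm

237.25


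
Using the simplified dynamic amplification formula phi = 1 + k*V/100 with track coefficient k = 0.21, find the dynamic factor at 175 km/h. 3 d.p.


phi = 1 + k * V / 100
phi = 1 + 0.21 * 175 / 100
phi = 1 + 0.3675
phi = 1.368

1.368


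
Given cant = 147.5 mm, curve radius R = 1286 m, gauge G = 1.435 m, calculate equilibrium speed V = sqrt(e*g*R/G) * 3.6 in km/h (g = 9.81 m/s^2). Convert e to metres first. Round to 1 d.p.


Convert cant: e = 147.5 mm = 0.1475 m
V_ms = sqrt(0.1475 * 9.81 * 1286 / 1.435)
V_ms = sqrt(1296.731603) = 36.0102 m/s
V = 36.0102 * 3.6 = 129.6 km/h

129.6
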